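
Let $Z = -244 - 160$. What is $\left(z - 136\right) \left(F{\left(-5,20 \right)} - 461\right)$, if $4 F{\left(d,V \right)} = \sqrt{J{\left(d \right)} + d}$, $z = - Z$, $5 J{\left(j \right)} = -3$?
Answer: $-123548 + \frac{134 i \sqrt{35}}{5} \approx -1.2355 \cdot 10^{5} + 158.55 i$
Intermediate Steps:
$J{\left(j \right)} = - \frac{3}{5}$ ($J{\left(j \right)} = \frac{1}{5} \left(-3\right) = - \frac{3}{5}$)
$Z = -404$
$z = 404$ ($z = \left(-1\right) \left(-404\right) = 404$)
$F{\left(d,V \right)} = \frac{\sqrt{- \frac{3}{5} + d}}{4}$
$\left(z - 136\right) \left(F{\left(-5,20 \right)} - 461\right) = \left(404 - 136\right) \left(\frac{\sqrt{-15 + 25 \left(-5\right)}}{20} - 461\right) = 268 \left(\frac{\sqrt{-15 - 125}}{20} - 461\right) = 268 \left(\frac{\sqrt{-140}}{20} - 461\right) = 268 \left(\frac{2 i \sqrt{35}}{20} - 461\right) = 268 \left(\frac{i \sqrt{35}}{10} - 461\right) = 268 \left(-461 + \frac{i \sqrt{35}}{10}\right) = -123548 + \frac{134 i \sqrt{35}}{5}$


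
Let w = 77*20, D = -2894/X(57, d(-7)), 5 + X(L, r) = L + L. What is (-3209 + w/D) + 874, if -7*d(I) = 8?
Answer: -3462675/1447 ≈ -2393.0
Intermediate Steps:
d(I) = -8/7 (d(I) = -1/7*8 = -8/7)
X(L, r) = -5 + 2*L (X(L, r) = -5 + (L + L) = -5 + 2*L)
D = -2894/109 (D = -2894/(-5 + 2*57) = -2894/(-5 + 114) = -2894/109 ≈ -26.550)
w = 1540
(-3209 + w/D) + 874 = (-3209 + 1540/(-2894/109)) + 874 = (-3209 + 1540*(-109/2894)) + 874 = (-3209 - 83930/1447) + 874 = -4727353/1447 + 874 = -3462675/1447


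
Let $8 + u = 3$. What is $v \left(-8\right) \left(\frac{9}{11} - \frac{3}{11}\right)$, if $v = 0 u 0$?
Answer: $0$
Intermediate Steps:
$u = -5$ ($u = -8 + 3 = -5$)
$v = 0$ ($v = 0 \left(-5\right) 0 = 0 \cdot 0 = 0$)
$v \left(-8\right) \left(\frac{9}{11} - \frac{3}{11}\right) = 0 \left(-8\right) \left(\frac{9}{11} - \frac{3}{11}\right) = 0 \left(9 \cdot \frac{1}{11} - \frac{3}{11}\right) = 0 \left(\frac{9}{11} - \frac{3}{11}\right) = 0 \cdot \frac{6}{11} = 0$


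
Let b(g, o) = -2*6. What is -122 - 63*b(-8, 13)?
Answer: 634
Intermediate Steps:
b(g, o) = -12
-122 - 63*b(-8, 13) = -122 - 63*(-12) = -122 + 756 = 634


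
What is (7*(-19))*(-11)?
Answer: 1463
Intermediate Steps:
(7*(-19))*(-11) = -133*(-11) = 1463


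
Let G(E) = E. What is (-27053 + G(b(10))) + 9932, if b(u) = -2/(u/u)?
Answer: -17123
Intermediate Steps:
b(u) = -2 (b(u) = -2/1 = -2*1 = -2)
(-27053 + G(b(10))) + 9932 = (-27053 - 2) + 9932 = -27055 + 9932 = -17123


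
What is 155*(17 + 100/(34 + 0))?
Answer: 52545/17 ≈ 3090.9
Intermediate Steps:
155*(17 + 100/(34 + 0)) = 155*(17 + 100/34) = 155*(17 + 100*(1/34)) = 155*(17 + 50/17) = 155*(339/17) = 52545/17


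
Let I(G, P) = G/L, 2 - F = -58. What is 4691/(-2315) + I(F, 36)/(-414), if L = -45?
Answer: -2908481/1437615 ≈ -2.0231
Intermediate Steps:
F = 60 (F = 2 - 1*(-58) = 2 + 58 = 60)
I(G, P) = -G/45 (I(G, P) = G/(-45) = G*(-1/45) = -G/45)
4691/(-2315) + I(F, 36)/(-414) = 4691/(-2315) - 1/45*60/(-414) = 4691*(-1/2315) - 4/3*(-1/414) = -4691/2315 + 2/621 = -2908481/1437615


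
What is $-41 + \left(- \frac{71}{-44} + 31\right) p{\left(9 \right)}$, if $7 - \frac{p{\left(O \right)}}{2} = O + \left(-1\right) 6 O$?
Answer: $\frac{36859}{11} \approx 3350.8$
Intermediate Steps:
$p{\left(O \right)} = 14 + 10 O$ ($p{\left(O \right)} = 14 - 2 \left(O + \left(-1\right) 6 O\right) = 14 - 2 \left(O - 6 O\right) = 14 - 2 \left(- 5 O\right) = 14 + 10 O$)
$-41 + \left(- \frac{71}{-44} + 31\right) p{\left(9 \right)} = -41 + \left(- \frac{71}{-44} + 31\right) \left(14 + 10 \cdot 9\right) = -41 + \left(\left(-71\right) \left(- \frac{1}{44}\right) + 31\right) \left(14 + 90\right) = -41 + \left(\frac{71}{44} + 31\right) 104 = -41 + \frac{1435}{44} \cdot 104 = -41 + \frac{37310}{11} = \frac{36859}{11}$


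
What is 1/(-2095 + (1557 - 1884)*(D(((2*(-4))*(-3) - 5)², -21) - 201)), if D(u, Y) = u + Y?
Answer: -1/47548 ≈ -2.1031e-5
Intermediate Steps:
D(u, Y) = Y + u
1/(-2095 + (1557 - 1884)*(D(((2*(-4))*(-3) - 5)², -21) - 201)) = 1/(-2095 + (1557 - 1884)*((-21 + ((2*(-4))*(-3) - 5)²) - 201)) = 1/(-2095 - 327*((-21 + (-8*(-3) - 5)²) - 201)) = 1/(-2095 - 327*((-21 + (24 - 5)²) - 201)) = 1/(-2095 - 327*((-21 + 19²) - 201)) = 1/(-2095 - 327*((-21 + 361) - 201)) = 1/(-2095 - 327*(340 - 201)) = 1/(-2095 - 327*139) = 1/(-2095 - 45453) = 1/(-47548) = -1/47548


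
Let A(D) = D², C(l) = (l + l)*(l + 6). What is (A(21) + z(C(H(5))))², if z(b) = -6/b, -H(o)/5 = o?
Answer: 43878518784/225625 ≈ 1.9448e+5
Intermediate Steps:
H(o) = -5*o
C(l) = 2*l*(6 + l) (C(l) = (2*l)*(6 + l) = 2*l*(6 + l))
(A(21) + z(C(H(5))))² = (21² - 6*(-1/(50*(6 - 5*5))))² = (441 - 6*(-1/(50*(6 - 25))))² = (441 - 6/(2*(-25)*(-19)))² = (441 - 6/950)² = (441 - 6*1/950)² = (441 - 3/475)² = (209472/475)² = 43878518784/225625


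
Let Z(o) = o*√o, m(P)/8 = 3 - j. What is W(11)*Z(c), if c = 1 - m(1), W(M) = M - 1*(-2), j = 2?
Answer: -91*I*√7 ≈ -240.76*I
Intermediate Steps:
W(M) = 2 + M (W(M) = M + 2 = 2 + M)
m(P) = 8 (m(P) = 8*(3 - 1*2) = 8*(3 - 2) = 8*1 = 8)
c = -7 (c = 1 - 1*8 = 1 - 8 = -7)
Z(o) = o^(3/2)
W(11)*Z(c) = (2 + 11)*(-7)^(3/2) = 13*(-7*I*√7) = -91*I*√7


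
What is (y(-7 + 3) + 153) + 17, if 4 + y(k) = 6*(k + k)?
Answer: 118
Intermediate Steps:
y(k) = -4 + 12*k (y(k) = -4 + 6*(k + k) = -4 + 6*(2*k) = -4 + 12*k)
(y(-7 + 3) + 153) + 17 = ((-4 + 12*(-7 + 3)) + 153) + 17 = ((-4 + 12*(-4)) + 153) + 17 = ((-4 - 48) + 153) + 17 = (-52 + 153) + 17 = 101 + 17 = 118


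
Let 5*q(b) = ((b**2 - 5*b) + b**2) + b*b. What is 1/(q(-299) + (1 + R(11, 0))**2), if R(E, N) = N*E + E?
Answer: 5/270418 ≈ 1.8490e-5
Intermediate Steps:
R(E, N) = E + E*N (R(E, N) = E*N + E = E + E*N)
q(b) = -b + 3*b**2/5 (q(b) = (((b**2 - 5*b) + b**2) + b*b)/5 = ((-5*b + 2*b**2) + b**2)/5 = (-5*b + 3*b**2)/5 = -b + 3*b**2/5)
1/(q(-299) + (1 + R(11, 0))**2) = 1/((1/5)*(-299)*(-5 + 3*(-299)) + (1 + 11*(1 + 0))**2) = 1/((1/5)*(-299)*(-5 - 897) + (1 + 11*1)**2) = 1/((1/5)*(-299)*(-902) + (1 + 11)**2) = 1/(269698/5 + 12**2) = 1/(269698/5 + 144) = 1/(270418/5) = 5/270418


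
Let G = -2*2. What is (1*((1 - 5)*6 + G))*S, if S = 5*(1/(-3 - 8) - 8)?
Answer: 12460/11 ≈ 1132.7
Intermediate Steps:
S = -445/11 (S = 5*(1/(-11) - 8) = 5*(-1/11 - 8) = 5*(-89/11) = -445/11 ≈ -40.455)
G = -4
(1*((1 - 5)*6 + G))*S = (1*((1 - 5)*6 - 4))*(-445/11) = (1*(-4*6 - 4))*(-445/11) = (1*(-24 - 4))*(-445/11) = (1*(-28))*(-445/11) = -28*(-445/11) = 12460/11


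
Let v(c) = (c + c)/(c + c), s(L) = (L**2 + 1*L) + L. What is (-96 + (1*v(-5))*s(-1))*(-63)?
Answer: 6111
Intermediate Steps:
s(L) = L**2 + 2*L (s(L) = (L**2 + L) + L = (L + L**2) + L = L**2 + 2*L)
v(c) = 1 (v(c) = (2*c)/((2*c)) = (2*c)*(1/(2*c)) = 1)
(-96 + (1*v(-5))*s(-1))*(-63) = (-96 + (1*1)*(-(2 - 1)))*(-63) = (-96 + 1*(-1*1))*(-63) = (-96 + 1*(-1))*(-63) = (-96 - 1)*(-63) = -97*(-63) = 6111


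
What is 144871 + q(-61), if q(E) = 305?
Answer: 145176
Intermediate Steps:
144871 + q(-61) = 144871 + 305 = 145176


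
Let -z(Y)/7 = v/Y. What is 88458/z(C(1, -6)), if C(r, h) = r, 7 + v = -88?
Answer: 88458/665 ≈ 133.02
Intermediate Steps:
v = -95 (v = -7 - 88 = -95)
z(Y) = 665/Y (z(Y) = -(-665)/Y = 665/Y)
88458/z(C(1, -6)) = 88458/((665/1)) = 88458/((665*1)) = 88458/665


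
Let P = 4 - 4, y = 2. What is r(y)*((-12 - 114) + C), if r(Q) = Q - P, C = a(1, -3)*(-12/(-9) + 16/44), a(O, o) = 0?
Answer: -252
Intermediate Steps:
P = 0
C = 0 (C = 0*(-12/(-9) + 16/44) = 0*(-12*(-⅑) + 16*(1/44)) = 0*(4/3 + 4/11) = 0*(56/33) = 0)
r(Q) = Q (r(Q) = Q - 1*0 = Q + 0 = Q)
r(y)*((-12 - 114) + C) = 2*((-12 - 114) + 0) = 2*(-126 + 0) = 2*(-126) = -252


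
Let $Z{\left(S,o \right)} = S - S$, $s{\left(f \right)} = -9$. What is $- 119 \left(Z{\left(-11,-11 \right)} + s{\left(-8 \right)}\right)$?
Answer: $1071$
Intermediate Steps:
$Z{\left(S,o \right)} = 0$
$- 119 \left(Z{\left(-11,-11 \right)} + s{\left(-8 \right)}\right) = - 119 \left(0 - 9\right) = \left(-119\right) \left(-9\right) = 1071$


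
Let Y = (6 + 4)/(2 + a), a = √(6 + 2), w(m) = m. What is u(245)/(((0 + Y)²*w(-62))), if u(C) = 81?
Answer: -243/1550 - 81*√2/775 ≈ -0.30458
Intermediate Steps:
a = 2*√2 (a = √8 = 2*√2 ≈ 2.8284)
Y = 10/(2 + 2*√2) (Y = (6 + 4)/(2 + 2*√2) = 10/(2 + 2*√2) ≈ 2.0711)
u(245)/(((0 + Y)²*w(-62))) = 81/(((0 + (-5 + 5*√2))²*(-62))) = 81/(((-5 + 5*√2)²*(-62))) = 81/((-62*(-5 + 5*√2)²)) = 81*(-1/(62*(-5 + 5*√2)²)) = -81/(62*(-5 + 5*√2)²)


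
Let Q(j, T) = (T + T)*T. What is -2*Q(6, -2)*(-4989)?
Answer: 79824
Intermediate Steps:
Q(j, T) = 2*T² (Q(j, T) = (2*T)*T = 2*T²)
-2*Q(6, -2)*(-4989) = -4*(-2)²*(-4989) = -4*4*(-4989) = -2*8*(-4989) = -16*(-4989) = 79824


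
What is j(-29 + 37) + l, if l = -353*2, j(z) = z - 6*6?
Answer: -734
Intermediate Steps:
j(z) = -36 + z (j(z) = z - 36 = -36 + z)
l = -706
j(-29 + 37) + l = (-36 + (-29 + 37)) - 706 = (-36 + 8) - 706 = -28 - 706 = -734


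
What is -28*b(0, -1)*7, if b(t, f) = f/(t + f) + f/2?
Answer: -98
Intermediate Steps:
b(t, f) = f/2 + f/(f + t) (b(t, f) = f/(f + t) + f*(½) = f/(f + t) + f/2 = f/2 + f/(f + t))
-28*b(0, -1)*7 = -14*(-1)*(2 - 1 + 0)/(-1 + 0)*7 = -14*(-1)/(-1)*7 = -14*(-1)*(-1)*7 = -28*½*7 = -14*7 = -98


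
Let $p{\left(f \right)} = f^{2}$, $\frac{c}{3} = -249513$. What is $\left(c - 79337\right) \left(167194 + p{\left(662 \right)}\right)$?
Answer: $-501227589688$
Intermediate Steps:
$c = -748539$ ($c = 3 \left(-249513\right) = -748539$)
$\left(c - 79337\right) \left(167194 + p{\left(662 \right)}\right) = \left(-748539 - 79337\right) \left(167194 + 662^{2}\right) = - 827876 \left(167194 + 438244\right) = \left(-827876\right) 605438 = -501227589688$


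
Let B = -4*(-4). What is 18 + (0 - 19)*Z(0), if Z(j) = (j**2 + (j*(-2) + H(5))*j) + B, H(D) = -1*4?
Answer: -286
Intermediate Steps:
H(D) = -4
B = 16
Z(j) = 16 + j**2 + j*(-4 - 2*j) (Z(j) = (j**2 + (j*(-2) - 4)*j) + 16 = (j**2 + (-2*j - 4)*j) + 16 = (j**2 + (-4 - 2*j)*j) + 16 = (j**2 + j*(-4 - 2*j)) + 16 = 16 + j**2 + j*(-4 - 2*j))
18 + (0 - 19)*Z(0) = 18 + (0 - 19)*(16 - 1*0**2 - 4*0) = 18 - 19*(16 - 1*0 + 0) = 18 - 19*(16 + 0 + 0) = 18 - 19*16 = 18 - 304 = -286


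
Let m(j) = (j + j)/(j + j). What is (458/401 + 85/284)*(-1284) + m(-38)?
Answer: -52665926/28471 ≈ -1849.8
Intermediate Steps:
m(j) = 1 (m(j) = (2*j)/((2*j)) = (2*j)*(1/(2*j)) = 1)
(458/401 + 85/284)*(-1284) + m(-38) = (458/401 + 85/284)*(-1284) + 1 = (164157/113884)*(-1284) + 1 = -52694397/28471 + 1 = -52665926/28471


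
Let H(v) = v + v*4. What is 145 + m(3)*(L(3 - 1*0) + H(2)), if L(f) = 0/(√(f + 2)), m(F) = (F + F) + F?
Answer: 235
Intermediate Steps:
m(F) = 3*F (m(F) = 2*F + F = 3*F)
L(f) = 0 (L(f) = 0/(√(2 + f)) = 0/√(2 + f) = 0)
H(v) = 5*v (H(v) = v + 4*v = 5*v)
145 + m(3)*(L(3 - 1*0) + H(2)) = 145 + (3*3)*(0 + 5*2) = 145 + 9*(0 + 10) = 145 + 9*10 = 145 + 90 = 235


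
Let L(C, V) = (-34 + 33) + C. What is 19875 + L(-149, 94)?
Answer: 19725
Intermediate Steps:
L(C, V) = -1 + C
19875 + L(-149, 94) = 19875 + (-1 - 149) = 19875 - 150 = 19725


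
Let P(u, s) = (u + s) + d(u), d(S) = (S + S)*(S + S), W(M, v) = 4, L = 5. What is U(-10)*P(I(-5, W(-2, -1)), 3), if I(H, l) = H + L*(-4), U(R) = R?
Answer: -24780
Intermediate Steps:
I(H, l) = -20 + H (I(H, l) = H + 5*(-4) = H - 20 = -20 + H)
d(S) = 4*S**2 (d(S) = (2*S)*(2*S) = 4*S**2)
P(u, s) = s + u + 4*u**2 (P(u, s) = (u + s) + 4*u**2 = (s + u) + 4*u**2 = s + u + 4*u**2)
U(-10)*P(I(-5, W(-2, -1)), 3) = -10*(3 + (-20 - 5) + 4*(-20 - 5)**2) = -10*(3 - 25 + 4*(-25)**2) = -10*(3 - 25 + 4*625) = -10*(3 - 25 + 2500) = -10*2478 = -24780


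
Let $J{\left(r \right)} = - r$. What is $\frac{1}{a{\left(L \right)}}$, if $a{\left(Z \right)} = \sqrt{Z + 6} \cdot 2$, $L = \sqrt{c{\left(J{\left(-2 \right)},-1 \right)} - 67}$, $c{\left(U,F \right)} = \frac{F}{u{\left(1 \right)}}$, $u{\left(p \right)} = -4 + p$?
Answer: $\frac{\sqrt{6}}{4 \sqrt{9 + 5 i \sqrt{6}}} \approx 0.14015 - 0.070932 i$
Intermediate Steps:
$c{\left(U,F \right)} = - \frac{F}{3}$ ($c{\left(U,F \right)} = \frac{F}{-4 + 1} = \frac{F}{-3} = F \left(- \frac{1}{3}\right) = - \frac{F}{3}$)
$L = \frac{10 i \sqrt{6}}{3}$ ($L = \sqrt{\left(- \frac{1}{3}\right) \left(-1\right) - 67} = \sqrt{\frac{1}{3} - 67} = \sqrt{- \frac{200}{3}} = \frac{10 i \sqrt{6}}{3} \approx 8.165 i$)
$a{\left(Z \right)} = 2 \sqrt{6 + Z}$ ($a{\left(Z \right)} = \sqrt{6 + Z} 2 = 2 \sqrt{6 + Z}$)
$\frac{1}{a{\left(L \right)}} = \frac{1}{2 \sqrt{6 + \frac{10 i \sqrt{6}}{3}}}$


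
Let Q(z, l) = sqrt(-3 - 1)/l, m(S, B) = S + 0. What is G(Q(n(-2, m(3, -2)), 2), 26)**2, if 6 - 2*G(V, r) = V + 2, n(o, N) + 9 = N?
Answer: (4 - I)**2/4 ≈ 3.75 - 2.0*I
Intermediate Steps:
m(S, B) = S
n(o, N) = -9 + N
Q(z, l) = 2*I/l (Q(z, l) = sqrt(-4)/l = (2*I)/l = 2*I/l)
G(V, r) = 2 - V/2 (G(V, r) = 3 - (V + 2)/2 = 3 - (2 + V)/2 = 3 + (-1 - V/2) = 2 - V/2)
G(Q(n(-2, m(3, -2)), 2), 26)**2 = (2 - I/2)**2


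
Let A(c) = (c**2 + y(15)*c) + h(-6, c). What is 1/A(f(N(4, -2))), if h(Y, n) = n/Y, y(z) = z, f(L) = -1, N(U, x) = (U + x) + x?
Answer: -6/83 ≈ -0.072289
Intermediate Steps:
N(U, x) = U + 2*x
A(c) = c**2 + 89*c/6 (A(c) = (c**2 + 15*c) + c/(-6) = (c**2 + 15*c) + c*(-1/6) = (c**2 + 15*c) - c/6 = c**2 + 89*c/6)
1/A(f(N(4, -2))) = 1/((1/6)*(-1)*(89 + 6*(-1))) = 1/((1/6)*(-1)*(89 - 6)) = 1/((1/6)*(-1)*83) = 1/(-83/6) = -6/83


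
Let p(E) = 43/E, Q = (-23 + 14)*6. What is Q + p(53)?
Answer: -2819/53 ≈ -53.189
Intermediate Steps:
Q = -54 (Q = -9*6 = -54)
Q + p(53) = -54 + 43/53 = -2819/53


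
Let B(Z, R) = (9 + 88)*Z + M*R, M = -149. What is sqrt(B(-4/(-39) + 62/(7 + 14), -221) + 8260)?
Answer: sqrt(343540015)/91 ≈ 203.68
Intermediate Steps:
B(Z, R) = -149*R + 97*Z (B(Z, R) = (9 + 88)*Z - 149*R = 97*Z - 149*R = -149*R + 97*Z)
sqrt(B(-4/(-39) + 62/(7 + 14), -221) + 8260) = sqrt((-149*(-221) + 97*(-4/(-39) + 62/(7 + 14))) + 8260) = sqrt((32929 + 97*(-4*(-1/39) + 62/21)) + 8260) = sqrt((32929 + 97*(4/39 + 62*(1/21))) + 8260) = sqrt((32929 + 97*(4/39 + 62/21)) + 8260) = sqrt((32929 + 97*(278/91)) + 8260) = sqrt((32929 + 26966/91) + 8260) = sqrt(3023505/91 + 8260) = sqrt(3775165/91) = sqrt(343540015)/91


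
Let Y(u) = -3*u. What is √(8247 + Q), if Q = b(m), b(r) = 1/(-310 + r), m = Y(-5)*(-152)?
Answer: √55321698110/2590 ≈ 90.813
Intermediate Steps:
m = -2280 (m = -3*(-5)*(-152) = 15*(-152) = -2280)
Q = -1/2590 (Q = 1/(-310 - 2280) = 1/(-2590) = -1/2590 ≈ -0.00038610)
√(8247 + Q) = √(8247 - 1/2590) = √(21359729/2590) = √55321698110/2590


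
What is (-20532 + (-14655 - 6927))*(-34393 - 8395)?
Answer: 1801973832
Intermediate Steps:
(-20532 + (-14655 - 6927))*(-34393 - 8395) = (-20532 - 21582)*(-42788) = -42114*(-42788) = 1801973832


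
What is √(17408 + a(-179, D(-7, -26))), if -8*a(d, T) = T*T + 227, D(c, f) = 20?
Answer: √277274/4 ≈ 131.64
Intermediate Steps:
a(d, T) = -227/8 - T²/8 (a(d, T) = -(T*T + 227)/8 = -(T² + 227)/8 = -(227 + T²)/8 = -227/8 - T²/8)
√(17408 + a(-179, D(-7, -26))) = √(17408 + (-227/8 - ⅛*20²)) = √(17408 + (-227/8 - ⅛*400)) = √(17408 + (-227/8 - 50)) = √(17408 - 627/8) = √(138637/8) = √277274/4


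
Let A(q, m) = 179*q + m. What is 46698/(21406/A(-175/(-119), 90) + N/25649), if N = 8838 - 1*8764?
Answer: 3596265398505/4667083384 ≈ 770.56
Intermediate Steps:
A(q, m) = m + 179*q
N = 74 (N = 8838 - 8764 = 74)
46698/(21406/A(-175/(-119), 90) + N/25649) = 46698/(21406/(90 + 179*(-175/(-119))) + 74/25649) = 46698/(21406/(90 + 179*(-175*(-1/119))) + 74*(1/25649)) = 46698/(21406/(90 + 179*(25/17)) + 74/25649) = 46698/(21406/(90 + 4475/17) + 74/25649) = 46698/(21406/(6005/17) + 74/25649) = 46698/(21406*(17/6005) + 74/25649) = 46698/(363902/6005 + 74/25649) = 46698/(9334166768/154022245) = 46698*(154022245/9334166768) = 3596265398505/4667083384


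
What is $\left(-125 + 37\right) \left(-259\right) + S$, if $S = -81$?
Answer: $22711$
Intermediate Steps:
$\left(-125 + 37\right) \left(-259\right) + S = \left(-125 + 37\right) \left(-259\right) - 81 = \left(-88\right) \left(-259\right) - 81 = 22792 - 81 = 22711$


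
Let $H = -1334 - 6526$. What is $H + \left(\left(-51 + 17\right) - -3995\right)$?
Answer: $-3899$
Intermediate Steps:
$H = -7860$ ($H = -1334 - 6526 = -7860$)
$H + \left(\left(-51 + 17\right) - -3995\right) = -7860 + \left(\left(-51 + 17\right) - -3995\right) = -7860 + \left(-34 + 3995\right) = -7860 + 3961 = -3899$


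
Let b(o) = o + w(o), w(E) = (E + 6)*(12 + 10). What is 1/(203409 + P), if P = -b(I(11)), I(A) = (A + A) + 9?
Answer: 1/202564 ≈ 4.9367e-6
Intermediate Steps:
w(E) = 132 + 22*E (w(E) = (6 + E)*22 = 132 + 22*E)
I(A) = 9 + 2*A (I(A) = 2*A + 9 = 9 + 2*A)
b(o) = 132 + 23*o (b(o) = o + (132 + 22*o) = 132 + 23*o)
P = -845 (P = -(132 + 23*(9 + 2*11)) = -(132 + 23*(9 + 22)) = -(132 + 23*31) = -(132 + 713) = -1*845 = -845)
1/(203409 + P) = 1/(203409 - 845) = 1/202564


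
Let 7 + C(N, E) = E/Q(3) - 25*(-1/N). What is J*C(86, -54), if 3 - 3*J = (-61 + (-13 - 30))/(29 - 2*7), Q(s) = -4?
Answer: 43508/1935 ≈ 22.485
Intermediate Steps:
C(N, E) = -7 + 25/N - E/4 (C(N, E) = -7 + (E/(-4) - 25*(-1/N)) = -7 + (E*(-¼) - (-25)/N) = -7 + (-E/4 + 25/N) = -7 + (25/N - E/4) = -7 + 25/N - E/4)
J = 149/45 (J = 1 - (-61 + (-13 - 30))/(3*(29 - 2*7)) = 1 - (-61 - 43)/(3*(29 - 14)) = 1 - (-104)/(3*15) = 1 - ⅓*(-104/15) = 1 + 104/45 = 149/45 ≈ 3.3111)
J*C(86, -54) = 149*(-7 + 25/86 - ¼*(-54))/45 = 149*(-7 + 25*(1/86) + 27/2)/45 = 149*(-7 + 25/86 + 27/2)/45 = (149/45)*(292/43) = 43508/1935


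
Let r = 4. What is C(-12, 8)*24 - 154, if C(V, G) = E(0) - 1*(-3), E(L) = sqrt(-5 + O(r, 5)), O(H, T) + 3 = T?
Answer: -82 + 24*I*sqrt(3) ≈ -82.0 + 41.569*I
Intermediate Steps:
O(H, T) = -3 + T
E(L) = I*sqrt(3) (E(L) = sqrt(-5 + (-3 + 5)) = sqrt(-5 + 2) = sqrt(-3) = I*sqrt(3))
C(V, G) = 3 + I*sqrt(3) (C(V, G) = I*sqrt(3) - 1*(-3) = I*sqrt(3) + 3 = 3 + I*sqrt(3))
C(-12, 8)*24 - 154 = (3 + I*sqrt(3))*24 - 154 = (72 + 24*I*sqrt(3)) - 154 = -82 + 24*I*sqrt(3)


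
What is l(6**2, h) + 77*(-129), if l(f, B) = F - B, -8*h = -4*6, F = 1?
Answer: -9935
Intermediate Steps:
h = 3 (h = -(-1)*6/2 = -1/8*(-24) = 3)
l(f, B) = 1 - B
l(6**2, h) + 77*(-129) = (1 - 1*3) + 77*(-129) = (1 - 3) - 9933 = -2 - 9933 = -9935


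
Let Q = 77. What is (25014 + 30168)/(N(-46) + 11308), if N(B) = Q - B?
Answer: 55182/11431 ≈ 4.8274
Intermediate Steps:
N(B) = 77 - B
(25014 + 30168)/(N(-46) + 11308) = (25014 + 30168)/((77 - 1*(-46)) + 11308) = 55182/((77 + 46) + 11308) = 55182/(123 + 11308) = 55182/11431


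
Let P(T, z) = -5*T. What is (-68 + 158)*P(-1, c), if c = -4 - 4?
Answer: 450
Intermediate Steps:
c = -8
(-68 + 158)*P(-1, c) = (-68 + 158)*(-5*(-1)) = 90*5 = 450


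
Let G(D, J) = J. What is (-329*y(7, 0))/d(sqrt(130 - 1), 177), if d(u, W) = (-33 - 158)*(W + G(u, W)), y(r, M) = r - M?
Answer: 2303/67614 ≈ 0.034061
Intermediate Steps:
d(u, W) = -382*W (d(u, W) = (-33 - 158)*(W + W) = -382*W)
(-329*y(7, 0))/d(sqrt(130 - 1), 177) = (-329*(7 - 1*0))/((-382*177)) = -329*(7 + 0)/(-67614) = -329*7*(-1/67614) = -2303*(-1/67614) = 2303/67614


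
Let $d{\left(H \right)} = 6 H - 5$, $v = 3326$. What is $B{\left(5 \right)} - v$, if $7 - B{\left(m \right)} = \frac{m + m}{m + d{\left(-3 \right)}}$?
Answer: $- \frac{29866}{9} \approx -3318.4$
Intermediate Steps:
$d{\left(H \right)} = -5 + 6 H$
$B{\left(m \right)} = 7 - \frac{2 m}{-23 + m}$ ($B{\left(m \right)} = 7 - \frac{m + m}{m + \left(-5 + 6 \left(-3\right)\right)} = 7 - \frac{2 m}{m - 23} = 7 - \frac{2 m}{-23 + m}$)
$B{\left(5 \right)} - v = \frac{-161 + 5 \cdot 5}{-23 + 5} - 3326 = \frac{-161 + 25}{-18} - 3326 = \left(- \frac{1}{18}\right) \left(-136\right) - 3326 = \frac{68}{9} - 3326 = - \frac{29866}{9}$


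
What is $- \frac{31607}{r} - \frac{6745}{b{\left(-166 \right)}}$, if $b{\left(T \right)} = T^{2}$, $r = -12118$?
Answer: $\frac{4754377}{2011588} \approx 2.3635$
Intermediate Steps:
$- \frac{31607}{r} - \frac{6745}{b{\left(-166 \right)}} = - \frac{31607}{-12118} - \frac{6745}{\left(-166\right)^{2}} = \left(-31607\right) \left(- \frac{1}{12118}\right) - \frac{6745}{27556} = \frac{31607}{12118} - \frac{6745}{27556} = \frac{4754377}{2011588}$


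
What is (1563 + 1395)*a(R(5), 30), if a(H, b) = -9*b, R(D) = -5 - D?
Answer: -798660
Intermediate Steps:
(1563 + 1395)*a(R(5), 30) = (1563 + 1395)*(-9*30) = 2958*(-270) = -798660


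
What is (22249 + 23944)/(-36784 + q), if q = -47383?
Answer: -46193/84167 ≈ -0.54883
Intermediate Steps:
(22249 + 23944)/(-36784 + q) = (22249 + 23944)/(-36784 - 47383) = 46193/(-84167) = 46193*(-1/84167) = -46193/84167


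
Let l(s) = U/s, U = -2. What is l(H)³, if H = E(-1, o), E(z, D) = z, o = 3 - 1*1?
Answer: 8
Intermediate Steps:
o = 2 (o = 3 - 1 = 2)
H = -1
l(s) = -2/s
l(H)³ = (-2/(-1))³ = (-2*(-1))³ = 2³ = 8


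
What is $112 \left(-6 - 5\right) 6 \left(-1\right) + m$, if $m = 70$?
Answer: $7462$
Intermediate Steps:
$112 \left(-6 - 5\right) 6 \left(-1\right) + m = 112 \left(-6 - 5\right) 6 \left(-1\right) + 70 = 112 \left(\left(-11\right) \left(-6\right)\right) + 70 = 112 \cdot 66 + 70 = 7392 + 70 = 7462$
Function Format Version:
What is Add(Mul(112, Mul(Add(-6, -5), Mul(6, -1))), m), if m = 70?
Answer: 7462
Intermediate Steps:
Add(Mul(112, Mul(Add(-6, -5), Mul(6, -1))), m) = Add(Mul(112, Mul(Add(-6, -5), Mul(6, -1))), 70) = Add(Mul(112, Mul(-11, -6)), 70) = Add(Mul(112, 66), 70) = Add(7392, 70) = 7462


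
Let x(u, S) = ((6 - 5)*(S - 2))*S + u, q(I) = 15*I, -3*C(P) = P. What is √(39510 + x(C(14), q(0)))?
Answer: 2*√88887/3 ≈ 198.76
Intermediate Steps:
C(P) = -P/3
x(u, S) = u + S*(-2 + S) (x(u, S) = (1*(-2 + S))*S + u = (-2 + S)*S + u = S*(-2 + S) + u = u + S*(-2 + S))
√(39510 + x(C(14), q(0))) = √(39510 + (-⅓*14 + (15*0)² - 30*0)) = √(39510 + (-14/3 + 0² - 2*0)) = √(39510 + (-14/3 + 0 + 0)) = √(39510 - 14/3) = √(118516/3) = 2*√88887/3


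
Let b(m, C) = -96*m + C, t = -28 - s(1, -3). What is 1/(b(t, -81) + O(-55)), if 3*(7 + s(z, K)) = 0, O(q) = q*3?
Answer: 1/1770 ≈ 0.00056497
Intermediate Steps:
O(q) = 3*q
s(z, K) = -7 (s(z, K) = -7 + (1/3)*0 = -7 + 0 = -7)
t = -21 (t = -28 - 1*(-7) = -28 + 7 = -21)
b(m, C) = C - 96*m
1/(b(t, -81) + O(-55)) = 1/((-81 - 96*(-21)) + 3*(-55)) = 1/((-81 + 2016) - 165) = 1/(1935 - 165) = 1/1770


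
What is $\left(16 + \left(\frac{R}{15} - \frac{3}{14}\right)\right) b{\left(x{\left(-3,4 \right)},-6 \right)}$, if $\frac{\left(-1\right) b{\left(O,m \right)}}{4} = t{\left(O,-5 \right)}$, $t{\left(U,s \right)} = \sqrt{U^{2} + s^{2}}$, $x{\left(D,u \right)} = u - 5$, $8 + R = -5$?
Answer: $- \frac{6266 \sqrt{26}}{105} \approx -304.29$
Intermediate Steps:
$R = -13$ ($R = -8 - 5 = -13$)
$x{\left(D,u \right)} = -5 + u$
$b{\left(O,m \right)} = - 4 \sqrt{25 + O^{2}}$ ($b{\left(O,m \right)} = - 4 \sqrt{O^{2} + \left(-5\right)^{2}} = - 4 \sqrt{O^{2} + 25} = - 4 \sqrt{25 + O^{2}}$)
$\left(16 + \left(\frac{R}{15} - \frac{3}{14}\right)\right) b{\left(x{\left(-3,4 \right)},-6 \right)} = \left(16 - \left(\frac{3}{14} + \frac{13}{15}\right)\right) \left(- 4 \sqrt{25 + \left(-5 + 4\right)^{2}}\right) = \left(16 - \frac{227}{210}\right) \left(- 4 \sqrt{25 + \left(-1\right)^{2}}\right) = \left(16 - \frac{227}{210}\right) \left(- 4 \sqrt{25 + 1}\right) = \left(16 - \frac{227}{210}\right) \left(- 4 \sqrt{26}\right) = \frac{3133 \left(- 4 \sqrt{26}\right)}{210} = - \frac{6266 \sqrt{26}}{105}$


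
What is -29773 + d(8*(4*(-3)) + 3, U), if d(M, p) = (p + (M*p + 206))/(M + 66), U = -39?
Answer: -807665/27 ≈ -29914.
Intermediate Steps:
d(M, p) = (206 + p + M*p)/(66 + M) (d(M, p) = (p + (206 + M*p))/(66 + M) = (206 + p + M*p)/(66 + M))
-29773 + d(8*(4*(-3)) + 3, U) = -29773 + (206 - 39 + (8*(4*(-3)) + 3)*(-39))/(66 + (8*(4*(-3)) + 3)) = -29773 + (206 - 39 + (8*(-12) + 3)*(-39))/(66 + (8*(-12) + 3)) = -29773 + (206 - 39 + (-96 + 3)*(-39))/(66 + (-96 + 3)) = -29773 + (206 - 39 - 93*(-39))/(66 - 93) = -29773 + (206 - 39 + 3627)/(-27) = -29773 - 1/27*3794 = -29773 - 3794/27 = -807665/27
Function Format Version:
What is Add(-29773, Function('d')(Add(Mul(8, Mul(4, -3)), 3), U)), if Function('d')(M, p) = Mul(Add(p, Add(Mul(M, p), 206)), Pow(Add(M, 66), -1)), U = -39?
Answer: Rational(-807665, 27) ≈ -29914.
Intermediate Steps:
Function('d')(M, p) = Mul(Pow(Add(66, M), -1), Add(206, p, Mul(M, p))) (Function('d')(M, p) = Mul(Add(p, Add(206, Mul(M, p))), Pow(Add(66, M), -1)) = Mul(Add(206, p, Mul(M, p)), Pow(Add(66, M), -1)) = Mul(Pow(Add(66, M), -1), Add(206, p, Mul(M, p))))
Add(-29773, Function('d')(Add(Mul(8, Mul(4, -3)), 3), U)) = Add(-29773, Mul(Pow(Add(66, Add(Mul(8, Mul(4, -3)), 3)), -1), Add(206, -39, Mul(Add(Mul(8, Mul(4, -3)), 3), -39)))) = Add(-29773, Mul(Pow(Add(66, Add(Mul(8, -12), 3)), -1), Add(206, -39, Mul(Add(Mul(8, -12), 3), -39)))) = Add(-29773, Mul(Pow(Add(66, Add(-96, 3)), -1), Add(206, -39, Mul(Add(-96, 3), -39)))) = Add(-29773, Mul(Pow(Add(66, -93), -1), Add(206, -39, Mul(-93, -39)))) = Add(-29773, Mul(Pow(-27, -1), Add(206, -39, 3627))) = Add(-29773, Mul(Rational(-1, 27), 3794)) = Add(-29773, Rational(-3794, 27)) = Rational(-807665, 27)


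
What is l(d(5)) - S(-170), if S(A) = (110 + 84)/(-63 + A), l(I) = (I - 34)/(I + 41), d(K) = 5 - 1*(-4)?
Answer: 155/466 ≈ 0.33262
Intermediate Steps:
d(K) = 9 (d(K) = 5 + 4 = 9)
l(I) = (-34 + I)/(41 + I)
S(A) = 194/(-63 + A)
l(d(5)) - S(-170) = (-34 + 9)/(41 + 9) - 194/(-63 - 170) = -25/50 - 194/(-233) = (1/50)*(-25) - 194*(-1)/233 = -½ - 1*(-194/233) = -½ + 194/233 = 155/466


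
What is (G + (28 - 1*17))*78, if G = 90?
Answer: 7878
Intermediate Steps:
(G + (28 - 1*17))*78 = (90 + (28 - 1*17))*78 = (90 + (28 - 17))*78 = (90 + 11)*78 = 101*78 = 7878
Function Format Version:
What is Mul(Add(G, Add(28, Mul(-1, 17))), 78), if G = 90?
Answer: 7878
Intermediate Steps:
Mul(Add(G, Add(28, Mul(-1, 17))), 78) = Mul(Add(90, Add(28, Mul(-1, 17))), 78) = Mul(Add(90, Add(28, -17)), 78) = Mul(Add(90, 11), 78) = Mul(101, 78) = 7878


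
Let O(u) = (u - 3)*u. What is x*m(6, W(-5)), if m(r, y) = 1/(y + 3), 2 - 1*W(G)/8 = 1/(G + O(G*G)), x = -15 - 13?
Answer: -15260/10347 ≈ -1.4748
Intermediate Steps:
x = -28
O(u) = u*(-3 + u) (O(u) = (-3 + u)*u = u*(-3 + u))
W(G) = 16 - 8/(G + G²*(-3 + G²)) (W(G) = 16 - 8/(G + (G*G)*(-3 + G*G)) = 16 - 8/(G + G²*(-3 + G²)))
m(r, y) = 1/(3 + y)
x*m(6, W(-5)) = -28/(3 + 8*(-1 + 2*(-5) + 2*(-5)²*(-3 + (-5)²))/(-5*(1 - 5*(-3 + (-5)²)))) = -28/(3 + 8*(-⅕)*(-1 - 10 + 2*25*(-3 + 25))/(1 - 5*(-3 + 25))) = -28/(3 + 8*(-⅕)*(-1 - 10 + 2*25*22)/(1 - 5*22)) = -28/(3 + 8*(-⅕)*(-1 - 10 + 1100)/(1 - 110)) = -28/(3 + 8*(-⅕)*1089/(-109)) = -28/(3 + 8*(-⅕)*(-1/109)*1089) = -28/(3 + 8712/545) = -28/10347/545 = -28*545/10347 = -15260/10347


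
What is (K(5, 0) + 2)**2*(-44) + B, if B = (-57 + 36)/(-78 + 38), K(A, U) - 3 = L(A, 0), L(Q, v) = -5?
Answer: 21/40 ≈ 0.52500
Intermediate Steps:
K(A, U) = -2 (K(A, U) = 3 - 5 = -2)
B = 21/40 (B = -21/(-40) = -21*(-1/40) = 21/40 ≈ 0.52500)
(K(5, 0) + 2)**2*(-44) + B = (-2 + 2)**2*(-44) + 21/40 = 0**2*(-44) + 21/40 = 0*(-44) + 21/40 = 0 + 21/40 = 21/40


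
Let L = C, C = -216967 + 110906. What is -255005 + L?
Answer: -361066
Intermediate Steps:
C = -106061
L = -106061
-255005 + L = -255005 - 106061 = -361066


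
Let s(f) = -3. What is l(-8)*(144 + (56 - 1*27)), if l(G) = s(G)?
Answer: -519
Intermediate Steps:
l(G) = -3
l(-8)*(144 + (56 - 1*27)) = -3*(144 + (56 - 1*27)) = -3*(144 + (56 - 27)) = -3*(144 + 29) = -3*173 = -519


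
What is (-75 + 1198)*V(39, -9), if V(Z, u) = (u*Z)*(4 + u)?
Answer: 1970865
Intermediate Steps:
V(Z, u) = Z*u*(4 + u) (V(Z, u) = (Z*u)*(4 + u) = Z*u*(4 + u))
(-75 + 1198)*V(39, -9) = (-75 + 1198)*(39*(-9)*(4 - 9)) = 1123*(39*(-9)*(-5)) = 1123*1755 = 1970865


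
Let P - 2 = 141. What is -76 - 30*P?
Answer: -4366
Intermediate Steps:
P = 143 (P = 2 + 141 = 143)
-76 - 30*P = -76 - 30*143 = -76 - 4290 = -4366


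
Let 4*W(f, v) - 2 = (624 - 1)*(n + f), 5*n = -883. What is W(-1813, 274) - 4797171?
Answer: -51070507/10 ≈ -5.1070e+6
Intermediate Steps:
n = -883/5 (n = (1/5)*(-883) = -883/5 ≈ -176.60)
W(f, v) = -550099/20 + 623*f/4 (W(f, v) = 1/2 + ((624 - 1)*(-883/5 + f))/4 = 1/2 + (623*(-883/5 + f))/4 = 1/2 + (-550109/5 + 623*f)/4 = 1/2 + (-550109/20 + 623*f/4) = -550099/20 + 623*f/4)
W(-1813, 274) - 4797171 = (-550099/20 + (623/4)*(-1813)) - 4797171 = (-550099/20 - 1129499/4) - 4797171 = -3098797/10 - 4797171 = -51070507/10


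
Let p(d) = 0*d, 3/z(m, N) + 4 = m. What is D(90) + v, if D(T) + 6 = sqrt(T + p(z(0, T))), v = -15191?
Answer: -15197 + 3*sqrt(10) ≈ -15188.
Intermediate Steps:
z(m, N) = 3/(-4 + m)
p(d) = 0
D(T) = -6 + sqrt(T) (D(T) = -6 + sqrt(T + 0) = -6 + sqrt(T))
D(90) + v = (-6 + sqrt(90)) - 15191 = (-6 + 3*sqrt(10)) - 15191 = -15197 + 3*sqrt(10)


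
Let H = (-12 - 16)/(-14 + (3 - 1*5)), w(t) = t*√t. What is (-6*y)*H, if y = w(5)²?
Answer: -2625/2 ≈ -1312.5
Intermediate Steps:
w(t) = t^(3/2)
y = 125 (y = (5^(3/2))² = (5*√5)² = 125)
H = 7/4 (H = -28/(-14 + (3 - 5)) = -28/(-14 - 2) = -28/(-16) = -28*(-1/16) = 7/4 ≈ 1.7500)
(-6*y)*H = -6*125*(7/4) = -750*7/4 = -2625/2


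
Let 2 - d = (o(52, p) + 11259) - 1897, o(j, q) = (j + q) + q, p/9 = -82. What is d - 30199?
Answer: -38135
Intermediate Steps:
p = -738 (p = 9*(-82) = -738)
o(j, q) = j + 2*q
d = -7936 (d = 2 - (((52 + 2*(-738)) + 11259) - 1897) = 2 - (((52 - 1476) + 11259) - 1897) = 2 - ((-1424 + 11259) - 1897) = 2 - (9835 - 1897) = 2 - 1*7938 = 2 - 7938 = -7936)
d - 30199 = -7936 - 30199 = -38135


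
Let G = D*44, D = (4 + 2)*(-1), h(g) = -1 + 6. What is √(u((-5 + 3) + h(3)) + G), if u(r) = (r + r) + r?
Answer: I*√255 ≈ 15.969*I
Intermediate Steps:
h(g) = 5
D = -6 (D = 6*(-1) = -6)
u(r) = 3*r (u(r) = 2*r + r = 3*r)
G = -264 (G = -6*44 = -264)
√(u((-5 + 3) + h(3)) + G) = √(3*((-5 + 3) + 5) - 264) = √(3*(-2 + 5) - 264) = √(3*3 - 264) = √(9 - 264) = √(-255) = I*√255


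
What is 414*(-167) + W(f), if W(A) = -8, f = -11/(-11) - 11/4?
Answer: -69146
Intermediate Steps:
f = -7/4 (f = -11*(-1/11) - 11*¼ = 1 - 11/4 = -7/4 ≈ -1.7500)
414*(-167) + W(f) = 414*(-167) - 8 = -69138 - 8 = -69146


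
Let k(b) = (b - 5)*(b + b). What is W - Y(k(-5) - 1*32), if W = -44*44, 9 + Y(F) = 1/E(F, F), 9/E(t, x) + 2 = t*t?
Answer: -21965/9 ≈ -2440.6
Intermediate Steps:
E(t, x) = 9/(-2 + t²) (E(t, x) = 9/(-2 + t*t) = 9/(-2 + t²))
k(b) = 2*b*(-5 + b) (k(b) = (-5 + b)*(2*b) = 2*b*(-5 + b))
Y(F) = -83/9 + F²/9 (Y(F) = -9 + 1/(9/(-2 + F²)) = -9 + (-2/9 + F²/9) = -83/9 + F²/9)
W = -1936
W - Y(k(-5) - 1*32) = -1936 - (-83/9 + (2*(-5)*(-5 - 5) - 1*32)²/9) = -1936 - (-83/9 + (2*(-5)*(-10) - 32)²/9) = -1936 - (-83/9 + (100 - 32)²/9) = -1936 - (-83/9 + (⅑)*68²) = -1936 - (-83/9 + (⅑)*4624) = -1936 - (-83/9 + 4624/9) = -1936 - 1*4541/9 = -1936 - 4541/9 = -21965/9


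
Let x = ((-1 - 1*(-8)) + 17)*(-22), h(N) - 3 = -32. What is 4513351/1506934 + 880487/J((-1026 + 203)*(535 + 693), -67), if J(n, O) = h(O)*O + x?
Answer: 1333222188523/2132311610 ≈ 625.25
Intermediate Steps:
h(N) = -29 (h(N) = 3 - 32 = -29)
x = -528 (x = ((-1 + 8) + 17)*(-22) = (7 + 17)*(-22) = 24*(-22) = -528)
J(n, O) = -528 - 29*O (J(n, O) = -29*O - 528 = -528 - 29*O)
4513351/1506934 + 880487/J((-1026 + 203)*(535 + 693), -67) = 4513351/1506934 + 880487/(-528 - 29*(-67)) = 4513351*(1/1506934) + 880487/(-528 + 1943) = 4513351/1506934 + 880487/1415 = 1333222188523/2132311610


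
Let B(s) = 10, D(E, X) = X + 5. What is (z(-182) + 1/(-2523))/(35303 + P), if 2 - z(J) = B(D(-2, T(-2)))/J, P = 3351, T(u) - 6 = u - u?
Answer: 235855/4437343911 ≈ 5.3152e-5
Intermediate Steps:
T(u) = 6 (T(u) = 6 + (u - u) = 6 + 0 = 6)
D(E, X) = 5 + X
z(J) = 2 - 10/J
(z(-182) + 1/(-2523))/(35303 + P) = ((2 - 10/(-182)) + 1/(-2523))/(35303 + 3351) = ((2 - 10*(-1/182)) - 1/2523)/38654 = ((2 + 5/91) - 1/2523)*(1/38654) = (187/91 - 1/2523)*(1/38654) = (471710/229593)*(1/38654) = 235855/4437343911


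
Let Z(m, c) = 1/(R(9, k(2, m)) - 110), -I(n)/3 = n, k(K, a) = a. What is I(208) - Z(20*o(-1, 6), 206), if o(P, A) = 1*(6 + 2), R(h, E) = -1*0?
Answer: -68639/110 ≈ -623.99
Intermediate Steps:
I(n) = -3*n
R(h, E) = 0
o(P, A) = 8 (o(P, A) = 1*8 = 8)
Z(m, c) = -1/110 (Z(m, c) = 1/(0 - 110) = 1/(-110) = -1/110)
I(208) - Z(20*o(-1, 6), 206) = -3*208 - 1*(-1/110) = -624 + 1/110 = -68639/110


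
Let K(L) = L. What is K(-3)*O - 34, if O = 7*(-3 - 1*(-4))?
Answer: -55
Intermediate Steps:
O = 7 (O = 7*(-3 + 4) = 7*1 = 7)
K(-3)*O - 34 = -3*7 - 34 = -21 - 34 = -55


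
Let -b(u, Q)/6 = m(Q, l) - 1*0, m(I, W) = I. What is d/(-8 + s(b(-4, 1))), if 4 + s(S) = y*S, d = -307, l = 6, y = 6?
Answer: 307/48 ≈ 6.3958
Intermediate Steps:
b(u, Q) = -6*Q (b(u, Q) = -6*(Q - 1*0) = -6*(Q + 0) = -6*Q)
s(S) = -4 + 6*S
d/(-8 + s(b(-4, 1))) = -307/(-8 + (-4 + 6*(-6*1))) = -307/(-8 + (-4 + 6*(-6))) = -307/(-8 + (-4 - 36)) = -307/(-8 - 40) = -307/(-48) = -307*(-1/48) = 307/48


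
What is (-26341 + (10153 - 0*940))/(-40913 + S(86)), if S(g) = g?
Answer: 5396/13609 ≈ 0.39650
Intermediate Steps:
(-26341 + (10153 - 0*940))/(-40913 + S(86)) = (-26341 + (10153 - 0*940))/(-40913 + 86) = (-26341 + (10153 - 1*0))/(-40827) = (-26341 + (10153 + 0))*(-1/40827) = (-26341 + 10153)*(-1/40827) = -16188*(-1/40827) = 5396/13609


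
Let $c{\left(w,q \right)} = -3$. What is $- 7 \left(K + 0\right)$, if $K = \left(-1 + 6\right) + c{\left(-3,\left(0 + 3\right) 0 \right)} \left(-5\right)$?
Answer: $-140$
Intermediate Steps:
$K = 20$ ($K = \left(-1 + 6\right) - -15 = 5 + 15 = 20$)
$- 7 \left(K + 0\right) = - 7 \left(20 + 0\right) = \left(-7\right) 20 = -140$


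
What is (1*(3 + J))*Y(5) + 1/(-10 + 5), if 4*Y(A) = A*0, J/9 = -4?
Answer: -⅕ ≈ -0.20000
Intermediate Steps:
J = -36 (J = 9*(-4) = -36)
Y(A) = 0 (Y(A) = (A*0)/4 = (¼)*0 = 0)
(1*(3 + J))*Y(5) + 1/(-10 + 5) = (1*(3 - 36))*0 + 1/(-10 + 5) = (1*(-33))*0 + 1/(-5) = -33*0 - ⅕ = 0 - ⅕ = -⅕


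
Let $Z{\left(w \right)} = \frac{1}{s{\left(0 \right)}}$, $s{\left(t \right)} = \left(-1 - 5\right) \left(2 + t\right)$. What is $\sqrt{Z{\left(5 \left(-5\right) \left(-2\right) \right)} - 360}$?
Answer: $\frac{i \sqrt{12963}}{6} \approx 18.976 i$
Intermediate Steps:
$s{\left(t \right)} = -12 - 6 t$ ($s{\left(t \right)} = - 6 \left(2 + t\right) = -12 - 6 t$)
$Z{\left(w \right)} = - \frac{1}{12}$ ($Z{\left(w \right)} = \frac{1}{-12 - 0} = \frac{1}{-12 + 0} = \frac{1}{-12} = - \frac{1}{12}$)
$\sqrt{Z{\left(5 \left(-5\right) \left(-2\right) \right)} - 360} = \sqrt{- \frac{1}{12} - 360} = \sqrt{- \frac{4321}{12}} = \frac{i \sqrt{12963}}{6}$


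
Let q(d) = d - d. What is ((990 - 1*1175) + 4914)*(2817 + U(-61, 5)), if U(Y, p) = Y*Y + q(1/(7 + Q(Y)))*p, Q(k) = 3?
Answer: 30918202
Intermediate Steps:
q(d) = 0
U(Y, p) = Y**2 (U(Y, p) = Y*Y + 0*p = Y**2 + 0 = Y**2)
((990 - 1*1175) + 4914)*(2817 + U(-61, 5)) = ((990 - 1*1175) + 4914)*(2817 + (-61)**2) = ((990 - 1175) + 4914)*(2817 + 3721) = (-185 + 4914)*6538 = 4729*6538 = 30918202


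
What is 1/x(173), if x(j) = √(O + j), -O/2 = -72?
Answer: √317/317 ≈ 0.056166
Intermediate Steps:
O = 144 (O = -2*(-72) = 144)
x(j) = √(144 + j)
1/x(173) = 1/(√(144 + 173)) = 1/(√317) = √317/317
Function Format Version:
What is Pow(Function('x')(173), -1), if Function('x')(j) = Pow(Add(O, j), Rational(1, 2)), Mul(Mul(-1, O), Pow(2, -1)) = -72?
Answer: Mul(Rational(1, 317), Pow(317, Rational(1, 2))) ≈ 0.056166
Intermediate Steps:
O = 144 (O = Mul(-2, -72) = 144)
Function('x')(j) = Pow(Add(144, j), Rational(1, 2))
Pow(Function('x')(173), -1) = Pow(Pow(Add(144, 173), Rational(1, 2)), -1) = Pow(Pow(317, Rational(1, 2)), -1) = Mul(Rational(1, 317), Pow(317, Rational(1, 2)))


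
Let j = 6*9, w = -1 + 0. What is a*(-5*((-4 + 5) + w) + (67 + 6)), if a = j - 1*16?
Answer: 2774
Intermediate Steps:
w = -1
j = 54
a = 38 (a = 54 - 1*16 = 54 - 16 = 38)
a*(-5*((-4 + 5) + w) + (67 + 6)) = 38*(-5*((-4 + 5) - 1) + (67 + 6)) = 38*(-5*(1 - 1) + 73) = 38*(-5*0 + 73) = 38*(0 + 73) = 38*73 = 2774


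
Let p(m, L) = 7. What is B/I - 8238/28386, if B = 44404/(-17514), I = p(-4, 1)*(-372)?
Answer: -5200632397/17980345278 ≈ -0.28924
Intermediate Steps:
I = -2604 (I = 7*(-372) = -2604)
B = -22202/8757 (B = 44404*(-1/17514) = -22202/8757 ≈ -2.5353)
B/I - 8238/28386 = -22202/8757/(-2604) - 8238/28386 = -22202/8757*(-1/2604) - 8238*1/28386 = 11101/11401614 - 1373/4731 = -5200632397/17980345278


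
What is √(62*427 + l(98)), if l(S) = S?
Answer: 2*√6643 ≈ 163.01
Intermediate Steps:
√(62*427 + l(98)) = √(62*427 + 98) = √(26474 + 98) = √26572 = 2*√6643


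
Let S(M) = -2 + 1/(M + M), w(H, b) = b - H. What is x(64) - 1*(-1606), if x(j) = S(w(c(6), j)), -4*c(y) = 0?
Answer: 205313/128 ≈ 1604.0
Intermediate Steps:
c(y) = 0 (c(y) = -¼*0 = 0)
S(M) = -2 + 1/(2*M)
x(j) = -2 + 1/(2*j) (x(j) = -2 + 1/(2*(j - 1*0)) = -2 + 1/(2*(j + 0)) = -2 + 1/(2*j))
x(64) - 1*(-1606) = (-2 + (½)/64) - 1*(-1606) = (-2 + (½)*(1/64)) + 1606 = (-2 + 1/128) + 1606 = -255/128 + 1606 = 205313/128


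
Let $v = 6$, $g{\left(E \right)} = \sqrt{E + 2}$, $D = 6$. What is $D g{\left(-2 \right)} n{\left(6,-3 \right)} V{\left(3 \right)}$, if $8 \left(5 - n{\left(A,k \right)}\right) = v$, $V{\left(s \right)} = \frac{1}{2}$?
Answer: $0$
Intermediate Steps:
$g{\left(E \right)} = \sqrt{2 + E}$
$V{\left(s \right)} = \frac{1}{2}$
$n{\left(A,k \right)} = \frac{17}{4}$ ($n{\left(A,k \right)} = 5 - \frac{3}{4} = \frac{17}{4}$)
$D g{\left(-2 \right)} n{\left(6,-3 \right)} V{\left(3 \right)} = 6 \sqrt{2 - 2} \cdot \frac{17}{4} \cdot \frac{1}{2} = 6 \sqrt{0} \cdot \frac{17}{4} \cdot \frac{1}{2} = 6 \cdot 0 \cdot \frac{17}{4} \cdot \frac{1}{2} = 0 \cdot \frac{17}{4} \cdot \frac{1}{2} = 0 \cdot \frac{1}{2} = 0$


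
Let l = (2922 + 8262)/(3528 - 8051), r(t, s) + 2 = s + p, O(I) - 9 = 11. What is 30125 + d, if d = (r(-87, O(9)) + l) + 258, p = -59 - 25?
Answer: 137112607/4523 ≈ 30315.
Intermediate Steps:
p = -84
O(I) = 20 (O(I) = 9 + 11 = 20)
r(t, s) = -86 + s (r(t, s) = -2 + (s - 84) = -2 + (-84 + s) = -86 + s)
l = -11184/4523 (l = 11184/(-4523) = 11184*(-1/4523) = -11184/4523 ≈ -2.4727)
d = 857232/4523 (d = ((-86 + 20) - 11184/4523) + 258 = (-66 - 11184/4523) + 258 = -309702/4523 + 258 = 857232/4523 ≈ 189.53)
30125 + d = 30125 + 857232/4523 = 137112607/4523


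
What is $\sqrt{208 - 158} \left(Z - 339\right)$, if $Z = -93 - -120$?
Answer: $- 1560 \sqrt{2} \approx -2206.2$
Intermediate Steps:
$Z = 27$ ($Z = -93 + 120 = 27$)
$\sqrt{208 - 158} \left(Z - 339\right) = \sqrt{208 - 158} \left(27 - 339\right) = \sqrt{50} \left(27 - 339\right) = 5 \sqrt{2} \left(27 - 339\right) = 5 \sqrt{2} \left(-312\right) = - 1560 \sqrt{2}$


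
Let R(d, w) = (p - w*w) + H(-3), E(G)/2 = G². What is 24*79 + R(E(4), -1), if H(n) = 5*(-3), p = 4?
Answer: 1884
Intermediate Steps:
E(G) = 2*G²
H(n) = -15
R(d, w) = -11 - w² (R(d, w) = (4 - w*w) - 15 = (4 - w²) - 15 = -11 - w²)
24*79 + R(E(4), -1) = 24*79 + (-11 - 1*(-1)²) = 1896 + (-11 - 1*1) = 1896 + (-11 - 1) = 1896 - 12 = 1884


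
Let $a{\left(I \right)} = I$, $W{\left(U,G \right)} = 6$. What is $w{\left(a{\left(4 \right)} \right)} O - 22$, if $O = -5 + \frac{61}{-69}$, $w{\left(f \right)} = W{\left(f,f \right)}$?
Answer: $- \frac{1318}{23} \approx -57.304$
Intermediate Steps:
$w{\left(f \right)} = 6$
$O = - \frac{406}{69}$ ($O = -5 + 61 \left(- \frac{1}{69}\right) = -5 - \frac{61}{69} = - \frac{406}{69} \approx -5.8841$)
$w{\left(a{\left(4 \right)} \right)} O - 22 = 6 \left(- \frac{406}{69}\right) - 22 = - \frac{812}{23} - 22 = - \frac{1318}{23}$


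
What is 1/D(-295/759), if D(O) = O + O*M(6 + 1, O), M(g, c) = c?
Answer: -576081/136880 ≈ -4.2087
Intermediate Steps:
D(O) = O + O² (D(O) = O + O*O = O + O²)
1/D(-295/759) = 1/((-295/759)*(1 - 295/759)) = 1/((-295*1/759)*(1 - 295*1/759)) = 1/(-295*(1 - 295/759)/759) = 1/(-295/759*464/759) = 1/(-136880/576081) = -576081/136880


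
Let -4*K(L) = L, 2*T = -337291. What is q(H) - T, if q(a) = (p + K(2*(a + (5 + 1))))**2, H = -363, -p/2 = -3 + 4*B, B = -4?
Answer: 862071/4 ≈ 2.1552e+5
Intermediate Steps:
T = -337291/2 (T = (1/2)*(-337291) = -337291/2 ≈ -1.6865e+5)
p = 38 (p = -2*(-3 + 4*(-4)) = -2*(-3 - 16) = -2*(-19) = 38)
K(L) = -L/4
q(a) = (35 - a/2)**2 (q(a) = (38 - (a + (5 + 1))/2)**2 = (38 - (a + 6)/2)**2 = (38 - (6 + a)/2)**2 = (38 - (12 + 2*a)/4)**2 = (38 + (-3 - a/2))**2 = (35 - a/2)**2)
q(H) - T = (-70 - 363)**2/4 - 1*(-337291/2) = (1/4)*(-433)**2 + 337291/2 = (1/4)*187489 + 337291/2 = 187489/4 + 337291/2 = 862071/4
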